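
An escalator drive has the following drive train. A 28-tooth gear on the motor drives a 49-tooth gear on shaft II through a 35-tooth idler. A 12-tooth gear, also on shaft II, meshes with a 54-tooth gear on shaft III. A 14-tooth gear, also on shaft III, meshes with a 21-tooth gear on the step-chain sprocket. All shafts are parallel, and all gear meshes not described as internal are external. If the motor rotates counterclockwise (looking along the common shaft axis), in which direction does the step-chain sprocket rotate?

the motor → shaft II: driver → idler → driven is 2 external meshes, 2 reversals → CCW.
shaft II → shaft III: external mesh, 1 reversal → CW.
shaft III → the step-chain sprocket: external mesh, 1 reversal → CCW.
4 reversals in total — an even number — so the step-chain sprocket turns the same way as the motor.

counterclockwise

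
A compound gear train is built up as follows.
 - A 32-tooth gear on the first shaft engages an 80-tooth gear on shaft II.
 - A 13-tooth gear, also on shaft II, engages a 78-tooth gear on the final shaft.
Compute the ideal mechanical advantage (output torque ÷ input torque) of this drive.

Each stage contributes driven/driver: gear mesh 80/32 = 2.5, gear mesh 78/13 = 6.
Overall: 2.5 × 6 = 15.

15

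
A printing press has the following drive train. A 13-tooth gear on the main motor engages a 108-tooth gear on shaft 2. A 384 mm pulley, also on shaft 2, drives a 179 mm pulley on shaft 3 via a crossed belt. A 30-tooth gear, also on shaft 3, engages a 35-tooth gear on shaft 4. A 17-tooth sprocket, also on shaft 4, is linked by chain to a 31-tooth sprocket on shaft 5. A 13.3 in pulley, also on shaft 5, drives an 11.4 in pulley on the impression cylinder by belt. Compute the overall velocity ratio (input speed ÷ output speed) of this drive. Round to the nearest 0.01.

7.06

Each stage contributes driven/driver: gear mesh 108/13 = 8.3077, belt 179/384 = 0.46615, gear mesh 35/30 = 1.1667, chain 31/17 = 1.8235, belt 11.4/13.3 = 0.85714.
Overall: 8.3077 × 0.46615 × 1.1667 × 1.8235 × 0.85714 = 7.0618.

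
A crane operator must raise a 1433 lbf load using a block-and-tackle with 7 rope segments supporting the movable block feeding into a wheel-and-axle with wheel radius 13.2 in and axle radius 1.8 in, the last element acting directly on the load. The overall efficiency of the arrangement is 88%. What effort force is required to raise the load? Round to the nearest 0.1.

Block-and-tackle MA = number of supporting rope parts = 7.
Wheel-and-axle MA = R/r = 13.2/1.8 = 7.3333.
Combined ideal MA = 7 × 7.3333 = 51.333.
Actual MA = 51.333 × 0.88 = 45.173.
Effort = load / actual MA = 1433 / 45.173 = 31.722 lbf.

31.7 lbf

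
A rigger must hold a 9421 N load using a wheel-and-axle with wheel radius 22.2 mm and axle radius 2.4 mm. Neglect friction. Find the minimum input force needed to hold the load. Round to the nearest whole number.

Wheel-and-axle MA = R/r = 22.2/2.4 = 9.25.
Effort = load / MA = 9421 / 9.25 = 1018.5 N.

1018 N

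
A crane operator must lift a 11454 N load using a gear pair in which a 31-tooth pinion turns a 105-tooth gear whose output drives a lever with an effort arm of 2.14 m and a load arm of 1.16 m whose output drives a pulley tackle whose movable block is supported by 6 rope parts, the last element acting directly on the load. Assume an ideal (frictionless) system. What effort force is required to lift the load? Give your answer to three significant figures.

Gear pair MA = 105/31 = 3.3871.
Lever MA = effort arm / load arm = 2.14/1.16 = 1.8448.
Block-and-tackle MA = number of supporting rope parts = 6.
Combined ideal MA = 3.3871 × 1.8448 × 6 = 37.492.
Effort = load / MA = 11454 / 37.492 = 305.51 N.

306 N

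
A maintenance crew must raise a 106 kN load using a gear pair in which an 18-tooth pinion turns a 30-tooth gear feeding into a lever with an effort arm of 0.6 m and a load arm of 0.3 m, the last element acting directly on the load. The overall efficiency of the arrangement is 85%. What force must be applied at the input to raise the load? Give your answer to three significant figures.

37.4 kN

Gear pair MA = 30/18 = 1.6667.
Lever MA = effort arm / load arm = 0.6/0.3 = 2.
Combined ideal MA = 1.6667 × 2 = 3.3333.
Actual MA = 3.3333 × 0.85 = 2.8333.
Effort = load / actual MA = 106 / 2.8333 = 37.412 kN.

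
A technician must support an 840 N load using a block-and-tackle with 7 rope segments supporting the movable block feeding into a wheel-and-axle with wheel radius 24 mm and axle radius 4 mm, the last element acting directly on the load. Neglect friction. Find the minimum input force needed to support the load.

Block-and-tackle MA = number of supporting rope parts = 7.
Wheel-and-axle MA = R/r = 24/4 = 6.
Combined ideal MA = 7 × 6 = 42.
Effort = load / MA = 840 / 42 = 20 N.

20 N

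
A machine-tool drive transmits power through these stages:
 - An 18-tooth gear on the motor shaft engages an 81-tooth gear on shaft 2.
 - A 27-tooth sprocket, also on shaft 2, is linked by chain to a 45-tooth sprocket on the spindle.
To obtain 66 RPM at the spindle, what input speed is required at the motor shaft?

495 RPM

Overall ratio R = 4.5 × 1.6667 = 7.5.
Required input speed = output speed × R = 66 × 7.5 = 495 RPM.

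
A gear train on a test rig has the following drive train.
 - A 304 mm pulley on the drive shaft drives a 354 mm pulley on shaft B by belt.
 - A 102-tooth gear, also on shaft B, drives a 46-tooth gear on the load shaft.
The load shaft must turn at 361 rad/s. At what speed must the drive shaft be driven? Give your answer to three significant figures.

Overall ratio R = 1.1645 × 0.45098 = 0.52515.
Required input speed = output speed × R = 361 × 0.52515 = 189.58 rad/s.

190 rad/s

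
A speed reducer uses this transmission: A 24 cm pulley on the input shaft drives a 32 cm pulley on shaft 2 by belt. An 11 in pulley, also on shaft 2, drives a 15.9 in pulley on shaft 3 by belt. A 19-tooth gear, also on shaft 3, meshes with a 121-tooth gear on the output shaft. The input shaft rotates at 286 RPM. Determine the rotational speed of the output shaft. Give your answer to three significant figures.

Belt: ratio = 32/24 = 1.3333, so shaft 2 turns at 286 / 1.3333 = 214.5 RPM.
Belt: ratio = 15.9/11 = 1.4455, so shaft 3 turns at 214.5 / 1.4455 = 148.4 RPM.
Gear mesh: ratio = 121/19 = 6.3684, so the output shaft turns at 148.4 / 6.3684 = 23.302 RPM.

23.3 RPM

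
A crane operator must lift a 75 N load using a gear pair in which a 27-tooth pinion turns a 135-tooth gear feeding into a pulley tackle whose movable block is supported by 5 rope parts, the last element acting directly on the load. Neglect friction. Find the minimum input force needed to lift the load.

3 N

Gear pair MA = 135/27 = 5.
Block-and-tackle MA = number of supporting rope parts = 5.
Combined ideal MA = 5 × 5 = 25.
Effort = load / MA = 75 / 25 = 3 N.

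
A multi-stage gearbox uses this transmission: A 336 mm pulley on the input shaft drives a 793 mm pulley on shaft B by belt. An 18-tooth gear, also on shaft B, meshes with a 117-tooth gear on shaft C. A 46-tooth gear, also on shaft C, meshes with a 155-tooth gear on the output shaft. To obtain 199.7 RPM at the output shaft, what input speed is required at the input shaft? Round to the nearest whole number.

10323 RPM

Overall ratio R = 2.3601 × 6.5 × 3.3696 = 51.692.
Required input speed = output speed × R = 199.7 × 51.692 = 10323 RPM.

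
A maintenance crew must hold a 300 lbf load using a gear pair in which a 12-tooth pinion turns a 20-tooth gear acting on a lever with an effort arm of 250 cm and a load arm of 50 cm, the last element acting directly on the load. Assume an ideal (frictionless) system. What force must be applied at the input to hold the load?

36 lbf

Gear pair MA = 20/12 = 1.6667.
Lever MA = effort arm / load arm = 250/50 = 5.
Combined ideal MA = 1.6667 × 5 = 8.3333.
Effort = load / MA = 300 / 8.3333 = 36 lbf.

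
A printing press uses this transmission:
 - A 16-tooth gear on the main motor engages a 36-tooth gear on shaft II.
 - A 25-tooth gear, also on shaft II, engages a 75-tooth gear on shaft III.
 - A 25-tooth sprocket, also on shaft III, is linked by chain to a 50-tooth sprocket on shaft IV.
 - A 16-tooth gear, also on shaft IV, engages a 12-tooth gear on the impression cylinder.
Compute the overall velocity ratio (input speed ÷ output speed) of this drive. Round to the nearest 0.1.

Each stage contributes driven/driver: gear mesh 36/16 = 2.25, gear mesh 75/25 = 3, chain 50/25 = 2, gear mesh 12/16 = 0.75.
Overall: 2.25 × 3 × 2 × 0.75 = 10.125.

10.1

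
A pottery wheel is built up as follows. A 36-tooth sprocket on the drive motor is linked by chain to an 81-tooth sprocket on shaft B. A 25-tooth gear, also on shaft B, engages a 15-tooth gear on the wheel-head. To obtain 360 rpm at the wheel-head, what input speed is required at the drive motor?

Overall ratio R = 2.25 × 0.6 = 1.35.
Required input speed = output speed × R = 360 × 1.35 = 486 rpm.

486 rpm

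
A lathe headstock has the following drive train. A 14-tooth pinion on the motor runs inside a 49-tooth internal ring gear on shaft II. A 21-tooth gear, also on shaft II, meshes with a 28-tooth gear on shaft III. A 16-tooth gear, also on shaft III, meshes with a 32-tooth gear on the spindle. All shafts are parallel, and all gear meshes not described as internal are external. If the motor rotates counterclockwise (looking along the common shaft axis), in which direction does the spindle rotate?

counterclockwise

the motor → shaft II: internal mesh, same direction → CCW.
shaft II → shaft III: external mesh, 1 reversal → CW.
shaft III → the spindle: external mesh, 1 reversal → CCW.
2 reversals in total — an even number — so the spindle turns the same way as the motor.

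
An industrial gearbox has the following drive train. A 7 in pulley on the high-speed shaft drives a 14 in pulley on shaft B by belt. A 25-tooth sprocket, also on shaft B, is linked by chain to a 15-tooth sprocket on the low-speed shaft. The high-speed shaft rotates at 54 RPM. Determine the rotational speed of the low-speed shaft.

the high-speed shaft → shaft B (belt, 14/7): 54 ÷ 2 = 27 RPM
shaft B → the low-speed shaft (chain, 15/25): 27 ÷ 0.6 = 45 RPM

45 RPM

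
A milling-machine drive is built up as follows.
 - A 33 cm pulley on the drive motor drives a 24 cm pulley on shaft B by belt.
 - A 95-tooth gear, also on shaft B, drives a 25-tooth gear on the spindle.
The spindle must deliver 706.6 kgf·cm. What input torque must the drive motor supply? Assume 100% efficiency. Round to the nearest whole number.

3692 kgf·cm

Overall ratio R = 0.72727 × 0.26316 = 0.19139.
Input torque = output torque / R = 706.6 / 0.19139 = 3692 kgf·cm.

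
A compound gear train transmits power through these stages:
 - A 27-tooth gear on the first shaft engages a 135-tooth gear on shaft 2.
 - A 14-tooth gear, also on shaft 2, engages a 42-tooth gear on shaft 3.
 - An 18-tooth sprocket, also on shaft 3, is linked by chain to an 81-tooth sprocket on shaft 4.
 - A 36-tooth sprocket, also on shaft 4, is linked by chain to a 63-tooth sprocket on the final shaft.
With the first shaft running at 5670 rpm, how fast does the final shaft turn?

48 rpm

gear mesh 135/27 = 5 → 5670/5 = 1134 rpm
gear mesh 42/14 = 3 → 1134/3 = 378 rpm
chain 81/18 = 4.5 → 378/4.5 = 84 rpm
chain 63/36 = 1.75 → 84/1.75 = 48 rpm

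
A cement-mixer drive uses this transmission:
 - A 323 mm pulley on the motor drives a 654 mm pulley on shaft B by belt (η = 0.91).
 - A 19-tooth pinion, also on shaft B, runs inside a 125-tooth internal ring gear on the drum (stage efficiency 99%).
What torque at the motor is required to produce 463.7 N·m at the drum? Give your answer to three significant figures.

Overall ratio R = 2.0248 × 6.5789 = 13.321; overall efficiency η = 0.91 × 0.99 = 0.9009.
Input torque = output torque / (R × η) = 463.7 / (13.321 × 0.9009) = 38.639 N·m.

38.6 N·m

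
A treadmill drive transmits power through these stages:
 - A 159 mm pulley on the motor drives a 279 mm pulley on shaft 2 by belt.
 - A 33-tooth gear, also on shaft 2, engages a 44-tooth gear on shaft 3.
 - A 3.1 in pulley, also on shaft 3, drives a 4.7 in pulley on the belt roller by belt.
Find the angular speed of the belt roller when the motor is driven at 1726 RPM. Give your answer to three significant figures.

487 RPM

Belt: ratio = 279/159 = 1.7547, so shaft 2 turns at 1726 / 1.7547 = 983.63 RPM.
Gear mesh: ratio = 44/33 = 1.3333, so shaft 3 turns at 983.63 / 1.3333 = 737.73 RPM.
Belt: ratio = 4.7/3.1 = 1.5161, so the belt roller turns at 737.73 / 1.5161 = 486.59 RPM.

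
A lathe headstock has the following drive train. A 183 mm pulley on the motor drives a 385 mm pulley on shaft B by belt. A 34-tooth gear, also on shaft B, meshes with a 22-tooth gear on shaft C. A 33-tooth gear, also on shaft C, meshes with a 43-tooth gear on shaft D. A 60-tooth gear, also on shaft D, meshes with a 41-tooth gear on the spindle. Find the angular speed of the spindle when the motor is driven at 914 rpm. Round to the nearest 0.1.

belt 385/183 = 2.1038 → 914/2.1038 = 434.45 rpm
gear mesh 22/34 = 0.64706 → 434.45/0.64706 = 671.42 rpm
gear mesh 43/33 = 1.303 → 671.42/1.303 = 515.27 rpm
gear mesh 41/60 = 0.68333 → 515.27/0.68333 = 754.06 rpm

754.1 rpm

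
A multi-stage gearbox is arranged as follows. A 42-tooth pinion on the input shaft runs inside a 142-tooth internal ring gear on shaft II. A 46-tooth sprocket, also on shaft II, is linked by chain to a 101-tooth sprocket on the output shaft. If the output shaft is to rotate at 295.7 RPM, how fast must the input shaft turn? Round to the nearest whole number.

2195 RPM

Overall ratio R = 3.381 × 2.1957 = 7.4234.
Required input speed = output speed × R = 295.7 × 7.4234 = 2195.1 RPM.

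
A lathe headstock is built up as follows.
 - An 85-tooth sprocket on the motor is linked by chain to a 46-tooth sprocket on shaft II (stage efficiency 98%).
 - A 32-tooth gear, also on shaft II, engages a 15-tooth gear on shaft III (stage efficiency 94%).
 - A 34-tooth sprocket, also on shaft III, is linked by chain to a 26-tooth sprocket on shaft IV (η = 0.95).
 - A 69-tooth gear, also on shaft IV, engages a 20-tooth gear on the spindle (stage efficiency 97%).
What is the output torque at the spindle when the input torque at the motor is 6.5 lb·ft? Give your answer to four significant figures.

Chain: ratio = 46/85 = 0.54118; torque at shaft II = 6.5 × 0.54118 × 0.98 = 3.4473 lb·ft.
Gear mesh: ratio = 15/32 = 0.46875; torque at shaft III = 3.4473 × 0.46875 × 0.94 = 1.519 lb·ft.
Chain: ratio = 26/34 = 0.76471; torque at shaft IV = 1.519 × 0.76471 × 0.95 = 1.1035 lb·ft.
Gear mesh: ratio = 20/69 = 0.28986; torque at the spindle = 1.1035 × 0.28986 × 0.97 = 0.31025 lb·ft.

0.3103 lb·ft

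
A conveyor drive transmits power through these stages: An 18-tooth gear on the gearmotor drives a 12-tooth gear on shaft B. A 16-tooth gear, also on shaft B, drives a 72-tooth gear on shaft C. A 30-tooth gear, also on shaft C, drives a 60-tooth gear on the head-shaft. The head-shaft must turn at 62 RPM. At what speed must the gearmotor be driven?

372 RPM

Overall ratio R = 0.66667 × 4.5 × 2 = 6.
Required input speed = output speed × R = 62 × 6 = 372 RPM.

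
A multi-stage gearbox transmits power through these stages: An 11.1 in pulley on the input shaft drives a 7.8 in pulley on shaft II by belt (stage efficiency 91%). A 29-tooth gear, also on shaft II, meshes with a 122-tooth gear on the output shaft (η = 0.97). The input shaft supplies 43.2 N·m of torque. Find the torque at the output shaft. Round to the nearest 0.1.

112.7 N·m

Belt: ratio = 7.8/11.1 = 0.7027; torque at shaft II = 43.2 × 0.7027 × 0.91 = 27.625 N·m.
Gear mesh: ratio = 122/29 = 4.2069; torque at the output shaft = 27.625 × 4.2069 × 0.97 = 112.73 N·m.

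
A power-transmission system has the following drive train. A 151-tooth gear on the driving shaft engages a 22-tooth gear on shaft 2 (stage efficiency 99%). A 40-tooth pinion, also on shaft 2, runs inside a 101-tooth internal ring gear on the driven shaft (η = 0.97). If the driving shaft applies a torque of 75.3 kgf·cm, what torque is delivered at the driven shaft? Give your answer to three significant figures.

26.6 kgf·cm

After the gear mesh (22/151): 75.3 × 0.1457 × 0.99 = 10.861 kgf·cm
After the internal gear (101/40): 10.861 × 2.525 × 0.97 = 26.602 kgf·cm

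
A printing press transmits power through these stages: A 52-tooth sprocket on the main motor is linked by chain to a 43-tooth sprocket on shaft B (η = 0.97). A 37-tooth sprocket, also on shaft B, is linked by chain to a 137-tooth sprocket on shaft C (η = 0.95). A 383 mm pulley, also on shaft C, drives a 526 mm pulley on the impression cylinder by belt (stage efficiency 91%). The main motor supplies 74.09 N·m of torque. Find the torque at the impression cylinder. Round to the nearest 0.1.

chain 43/52 = 0.82692 → τ = 74.09·0.82692·0.97 = 59.429 N·m
chain 137/37 = 3.7027 → τ = 59.429·3.7027·0.95 = 209.04 N·m
belt 526/383 = 1.3734 → τ = 209.04·1.3734·0.91 = 261.26 N·m

261.3 N·m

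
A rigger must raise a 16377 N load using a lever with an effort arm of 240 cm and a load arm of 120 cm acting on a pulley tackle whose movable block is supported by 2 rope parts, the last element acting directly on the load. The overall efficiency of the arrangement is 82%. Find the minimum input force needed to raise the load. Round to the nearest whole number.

Lever MA = effort arm / load arm = 240/120 = 2.
Block-and-tackle MA = number of supporting rope parts = 2.
Combined ideal MA = 2 × 2 = 4.
Actual MA = 4 × 0.82 = 3.28.
Effort = load / actual MA = 16377 / 3.28 = 4993 N.

4993 N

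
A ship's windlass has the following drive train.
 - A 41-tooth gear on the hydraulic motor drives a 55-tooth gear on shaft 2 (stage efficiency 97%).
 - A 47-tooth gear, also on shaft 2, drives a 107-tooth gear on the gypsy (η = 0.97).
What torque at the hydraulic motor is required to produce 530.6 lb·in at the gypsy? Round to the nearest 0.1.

Overall ratio R = 1.3415 × 2.2766 = 3.054; overall efficiency η = 0.97 × 0.97 = 0.9409.
Input torque = output torque / (R × η) = 530.6 / (3.054 × 0.9409) = 184.65 lb·in.

184.7 lb·in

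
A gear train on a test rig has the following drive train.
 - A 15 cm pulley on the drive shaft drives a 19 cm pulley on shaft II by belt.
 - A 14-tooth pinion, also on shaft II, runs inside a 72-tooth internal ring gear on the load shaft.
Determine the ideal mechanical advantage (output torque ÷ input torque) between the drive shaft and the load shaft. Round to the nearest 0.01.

Each stage contributes driven/driver: belt 19/15 = 1.2667, internal gear 72/14 = 5.1429.
Overall: 1.2667 × 5.1429 = 6.5143.

6.51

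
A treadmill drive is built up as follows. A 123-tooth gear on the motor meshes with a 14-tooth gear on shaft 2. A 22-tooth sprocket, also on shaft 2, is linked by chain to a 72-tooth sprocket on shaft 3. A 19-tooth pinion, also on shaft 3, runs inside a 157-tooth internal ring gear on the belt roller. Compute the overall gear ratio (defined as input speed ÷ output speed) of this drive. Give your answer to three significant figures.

Each stage contributes driven/driver: gear mesh 14/123 = 0.11382, chain 72/22 = 3.2727, internal gear 157/19 = 8.2632.
Overall: 0.11382 × 3.2727 × 8.2632 = 3.0781.

3.08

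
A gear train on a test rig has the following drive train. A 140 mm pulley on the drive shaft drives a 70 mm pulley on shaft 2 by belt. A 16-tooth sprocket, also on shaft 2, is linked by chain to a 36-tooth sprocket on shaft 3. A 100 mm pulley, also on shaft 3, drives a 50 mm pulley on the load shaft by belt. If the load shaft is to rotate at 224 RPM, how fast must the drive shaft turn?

Overall ratio R = 0.5 × 2.25 × 0.5 = 0.5625.
Required input speed = output speed × R = 224 × 0.5625 = 126 RPM.

126 RPM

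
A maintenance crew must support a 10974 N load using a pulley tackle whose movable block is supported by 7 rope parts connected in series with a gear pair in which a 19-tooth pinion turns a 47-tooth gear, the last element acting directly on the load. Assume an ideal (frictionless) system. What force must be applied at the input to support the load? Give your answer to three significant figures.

634 N

Block-and-tackle MA = number of supporting rope parts = 7.
Gear pair MA = 47/19 = 2.4737.
Combined ideal MA = 7 × 2.4737 = 17.316.
Effort = load / MA = 10974 / 17.316 = 633.76 N.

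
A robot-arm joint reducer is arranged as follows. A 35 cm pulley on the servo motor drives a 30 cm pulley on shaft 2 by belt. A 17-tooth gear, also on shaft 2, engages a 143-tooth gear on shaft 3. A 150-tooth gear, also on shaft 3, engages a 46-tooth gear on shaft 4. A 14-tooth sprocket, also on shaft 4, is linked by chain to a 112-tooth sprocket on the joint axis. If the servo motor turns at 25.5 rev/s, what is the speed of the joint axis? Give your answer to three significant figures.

the servo motor → shaft 2 (belt, 30/35): 25.5 ÷ 0.85714 = 29.75 rev/s
shaft 2 → shaft 3 (gear mesh, 143/17): 29.75 ÷ 8.4118 = 3.5367 rev/s
shaft 3 → shaft 4 (gear mesh, 46/150): 3.5367 ÷ 0.30667 = 11.533 rev/s
shaft 4 → the joint axis (chain, 112/14): 11.533 ÷ 8 = 1.4416 rev/s

1.44 rev/s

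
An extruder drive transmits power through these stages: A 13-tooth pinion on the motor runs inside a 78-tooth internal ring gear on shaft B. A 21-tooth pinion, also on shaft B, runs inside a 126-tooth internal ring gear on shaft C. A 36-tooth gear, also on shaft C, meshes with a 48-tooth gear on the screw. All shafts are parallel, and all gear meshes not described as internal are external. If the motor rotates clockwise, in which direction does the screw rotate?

anticlockwise

the motor → shaft B: internal mesh, same direction → CW.
shaft B → shaft C: internal mesh, same direction → CW.
shaft C → the screw: external mesh, 1 reversal → CCW.
1 reversal in total — an odd number — so the screw turns opposite to the motor.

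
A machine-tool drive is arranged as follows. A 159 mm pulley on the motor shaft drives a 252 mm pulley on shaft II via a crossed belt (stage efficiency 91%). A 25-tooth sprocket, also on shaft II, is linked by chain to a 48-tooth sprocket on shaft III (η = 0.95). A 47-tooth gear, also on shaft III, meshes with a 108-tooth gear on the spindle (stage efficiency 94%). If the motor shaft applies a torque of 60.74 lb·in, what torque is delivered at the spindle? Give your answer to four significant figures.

belt 252/159 = 1.5849 → τ = 60.74·1.5849·0.91 = 87.603 lb·in
chain 48/25 = 1.92 → τ = 87.603·1.92·0.95 = 159.79 lb·in
gear mesh 108/47 = 2.2979 → τ = 159.79·2.2979·0.94 = 345.14 lb·in

345.1 lb·in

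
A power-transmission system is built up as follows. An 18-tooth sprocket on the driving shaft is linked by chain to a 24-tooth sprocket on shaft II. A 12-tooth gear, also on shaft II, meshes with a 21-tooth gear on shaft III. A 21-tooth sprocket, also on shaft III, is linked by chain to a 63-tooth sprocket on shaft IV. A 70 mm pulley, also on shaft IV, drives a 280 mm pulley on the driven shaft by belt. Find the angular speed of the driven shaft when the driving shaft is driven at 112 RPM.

4 RPM

the driving shaft → shaft II (chain, 24/18): 112 ÷ 1.3333 = 84 RPM
shaft II → shaft III (gear mesh, 21/12): 84 ÷ 1.75 = 48 RPM
shaft III → shaft IV (chain, 63/21): 48 ÷ 3 = 16 RPM
shaft IV → the driven shaft (belt, 280/70): 16 ÷ 4 = 4 RPM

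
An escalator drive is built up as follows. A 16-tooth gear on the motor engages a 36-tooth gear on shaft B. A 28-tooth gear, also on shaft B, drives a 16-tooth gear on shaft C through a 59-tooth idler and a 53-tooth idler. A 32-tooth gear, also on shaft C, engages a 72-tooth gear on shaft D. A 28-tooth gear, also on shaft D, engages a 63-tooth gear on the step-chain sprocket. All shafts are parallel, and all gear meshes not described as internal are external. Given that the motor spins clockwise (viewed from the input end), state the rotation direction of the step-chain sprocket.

the motor → shaft B: external mesh, 1 reversal → CCW.
shaft B → shaft C: driver → idler → idler → driven is 3 external meshes, 3 reversals → CW.
shaft C → shaft D: external mesh, 1 reversal → CCW.
shaft D → the step-chain sprocket: external mesh, 1 reversal → CW.
6 reversals in total — an even number — so the step-chain sprocket turns the same way as the motor.

clockwise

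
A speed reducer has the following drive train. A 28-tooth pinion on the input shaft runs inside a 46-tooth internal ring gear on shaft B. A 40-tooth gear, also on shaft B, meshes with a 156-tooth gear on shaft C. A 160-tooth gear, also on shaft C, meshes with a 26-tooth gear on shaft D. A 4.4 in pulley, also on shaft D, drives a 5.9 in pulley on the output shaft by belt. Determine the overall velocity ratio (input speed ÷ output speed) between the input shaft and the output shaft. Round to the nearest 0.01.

Each stage contributes driven/driver: internal gear 46/28 = 1.6429, gear mesh 156/40 = 3.9, gear mesh 26/160 = 0.1625, belt 5.9/4.4 = 1.3409.
Overall: 1.6429 × 3.9 × 0.1625 × 1.3409 = 1.3961.

1.40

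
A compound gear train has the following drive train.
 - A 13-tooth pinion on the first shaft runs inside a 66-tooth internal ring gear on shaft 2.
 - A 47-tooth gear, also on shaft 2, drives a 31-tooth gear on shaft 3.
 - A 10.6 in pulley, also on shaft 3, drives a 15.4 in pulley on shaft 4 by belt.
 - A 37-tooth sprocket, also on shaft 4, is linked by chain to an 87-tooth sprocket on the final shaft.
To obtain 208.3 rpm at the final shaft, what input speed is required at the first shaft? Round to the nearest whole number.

2383 rpm

Overall ratio R = 5.0769 × 0.65957 × 1.4528 × 2.3514 = 11.439.
Required input speed = output speed × R = 208.3 × 11.439 = 2382.8 rpm.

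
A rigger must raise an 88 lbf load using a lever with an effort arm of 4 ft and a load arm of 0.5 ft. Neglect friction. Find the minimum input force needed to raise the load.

11 lbf

Lever MA = effort arm / load arm = 4/0.5 = 8.
Effort = load / MA = 88 / 8 = 11 lbf.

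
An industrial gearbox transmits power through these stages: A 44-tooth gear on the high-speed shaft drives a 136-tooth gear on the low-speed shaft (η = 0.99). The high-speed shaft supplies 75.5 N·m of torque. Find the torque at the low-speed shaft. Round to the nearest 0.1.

gear mesh 136/44 = 3.0909 → τ = 75.5·3.0909·0.99 = 231.03 N·m

231.0 N·m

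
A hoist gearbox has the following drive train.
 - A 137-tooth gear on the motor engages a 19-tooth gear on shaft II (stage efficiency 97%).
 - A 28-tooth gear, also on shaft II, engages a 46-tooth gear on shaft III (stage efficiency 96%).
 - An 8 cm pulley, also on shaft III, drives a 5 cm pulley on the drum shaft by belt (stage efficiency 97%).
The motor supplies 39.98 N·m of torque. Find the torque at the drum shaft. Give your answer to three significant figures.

gear mesh 19/137 = 0.13869 → τ = 39.98·0.13869·0.97 = 5.3783 N·m
gear mesh 46/28 = 1.6429 → τ = 5.3783·1.6429·0.96 = 8.4824 N·m
belt 5/8 = 0.625 → τ = 8.4824·0.625·0.97 = 5.1425 N·m

5.14 N·m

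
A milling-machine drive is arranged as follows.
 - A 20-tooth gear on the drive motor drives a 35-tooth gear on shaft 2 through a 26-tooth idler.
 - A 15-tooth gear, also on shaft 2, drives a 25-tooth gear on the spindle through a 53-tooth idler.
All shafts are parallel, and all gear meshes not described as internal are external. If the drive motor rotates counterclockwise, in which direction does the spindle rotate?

the drive motor → shaft 2: driver → idler → driven is 2 external meshes, 2 reversals → CCW.
shaft 2 → the spindle: driver → idler → driven is 2 external meshes, 2 reversals → CCW.
4 reversals in total — an even number — so the spindle turns the same way as the drive motor.

counterclockwise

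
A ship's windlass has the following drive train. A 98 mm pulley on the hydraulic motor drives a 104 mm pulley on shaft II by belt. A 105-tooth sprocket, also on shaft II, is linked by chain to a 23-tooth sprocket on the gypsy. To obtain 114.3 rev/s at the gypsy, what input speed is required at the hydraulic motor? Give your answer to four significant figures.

Overall ratio R = 1.0612 × 0.21905 = 0.23246.
Required input speed = output speed × R = 114.3 × 0.23246 = 26.57 rev/s.

26.57 rev/s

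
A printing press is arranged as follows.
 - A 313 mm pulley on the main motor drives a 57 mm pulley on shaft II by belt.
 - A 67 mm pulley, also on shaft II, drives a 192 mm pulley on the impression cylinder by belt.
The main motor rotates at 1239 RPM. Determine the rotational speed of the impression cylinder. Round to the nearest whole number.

belt 57/313 = 0.18211 → 1239/0.18211 = 6803.6 RPM
belt 192/67 = 2.8657 → 6803.6/2.8657 = 2374.2 RPM

2374 RPM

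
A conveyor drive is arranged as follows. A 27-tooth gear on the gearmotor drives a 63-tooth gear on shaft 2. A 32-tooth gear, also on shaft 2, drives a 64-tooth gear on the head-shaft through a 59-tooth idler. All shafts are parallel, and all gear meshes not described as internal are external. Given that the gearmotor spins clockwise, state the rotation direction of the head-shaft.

counterclockwise

the gearmotor → shaft 2: external mesh, 1 reversal → CCW.
shaft 2 → the head-shaft: driver → idler → driven is 2 external meshes, 2 reversals → CCW.
3 reversals in total — an odd number — so the head-shaft turns opposite to the gearmotor.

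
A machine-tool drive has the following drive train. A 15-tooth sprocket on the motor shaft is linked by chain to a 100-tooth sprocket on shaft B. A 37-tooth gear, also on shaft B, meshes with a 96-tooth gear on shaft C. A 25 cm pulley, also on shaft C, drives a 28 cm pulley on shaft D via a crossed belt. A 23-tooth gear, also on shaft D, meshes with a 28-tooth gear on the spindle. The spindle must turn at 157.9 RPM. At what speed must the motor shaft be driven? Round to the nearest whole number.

3724 RPM

Overall ratio R = 6.6667 × 2.5946 × 1.12 × 1.2174 = 23.584.
Required input speed = output speed × R = 157.9 × 23.584 = 3724 RPM.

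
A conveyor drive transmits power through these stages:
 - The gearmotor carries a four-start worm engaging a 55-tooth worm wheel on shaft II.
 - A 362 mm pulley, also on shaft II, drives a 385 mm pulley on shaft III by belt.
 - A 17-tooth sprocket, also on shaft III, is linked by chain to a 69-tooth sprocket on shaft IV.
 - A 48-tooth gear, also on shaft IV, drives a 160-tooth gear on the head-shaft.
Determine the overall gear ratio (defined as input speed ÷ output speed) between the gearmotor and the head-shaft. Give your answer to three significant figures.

Each stage contributes driven/driver: worm 55/4 = 13.75, belt 385/362 = 1.0635, chain 69/17 = 4.0588, gear mesh 160/48 = 3.3333.
Overall: 13.75 × 1.0635 × 4.0588 × 3.3333 = 197.85.

198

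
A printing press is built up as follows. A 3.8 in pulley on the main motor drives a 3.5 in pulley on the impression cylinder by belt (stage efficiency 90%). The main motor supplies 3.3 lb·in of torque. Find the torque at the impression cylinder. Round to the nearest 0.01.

2.74 lb·in

After the belt (3.5/3.8): 3.3 × 0.92105 × 0.90 = 2.7355 lb·in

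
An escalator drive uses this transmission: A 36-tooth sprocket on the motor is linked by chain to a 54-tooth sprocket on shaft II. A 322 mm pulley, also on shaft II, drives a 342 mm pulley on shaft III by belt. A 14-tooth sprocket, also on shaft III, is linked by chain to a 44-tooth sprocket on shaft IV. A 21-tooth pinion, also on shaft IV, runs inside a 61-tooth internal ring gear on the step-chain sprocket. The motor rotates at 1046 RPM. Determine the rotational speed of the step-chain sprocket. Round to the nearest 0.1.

Chain: ratio = 54/36 = 1.5, so shaft II turns at 1046 / 1.5 = 697.33 RPM.
Belt: ratio = 342/322 = 1.0621, so shaft III turns at 697.33 / 1.0621 = 656.55 RPM.
Chain: ratio = 44/14 = 3.1429, so shaft IV turns at 656.55 / 3.1429 = 208.9 RPM.
Internal gear: ratio = 61/21 = 2.9048, so the step-chain sprocket turns at 208.9 / 2.9048 = 71.918 RPM.

71.9 RPM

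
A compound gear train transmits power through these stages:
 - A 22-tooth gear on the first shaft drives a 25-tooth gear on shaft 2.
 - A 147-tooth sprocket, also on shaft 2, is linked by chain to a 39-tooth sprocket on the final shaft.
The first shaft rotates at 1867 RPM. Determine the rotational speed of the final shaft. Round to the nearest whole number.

6193 RPM

Gear mesh: ratio = 25/22 = 1.1364, so shaft 2 turns at 1867 / 1.1364 = 1643 RPM.
Chain: ratio = 39/147 = 0.26531, so the final shaft turns at 1643 / 0.26531 = 6192.7 RPM.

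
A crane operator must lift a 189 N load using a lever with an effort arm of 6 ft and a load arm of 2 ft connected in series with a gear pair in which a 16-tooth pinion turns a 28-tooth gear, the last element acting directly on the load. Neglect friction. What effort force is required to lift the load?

36 N

Lever MA = effort arm / load arm = 6/2 = 3.
Gear pair MA = 28/16 = 1.75.
Combined ideal MA = 3 × 1.75 = 5.25.
Effort = load / MA = 189 / 5.25 = 36 N.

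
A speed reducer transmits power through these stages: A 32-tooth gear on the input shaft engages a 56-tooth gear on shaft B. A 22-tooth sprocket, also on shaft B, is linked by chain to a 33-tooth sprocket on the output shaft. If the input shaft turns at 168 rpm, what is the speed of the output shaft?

64 rpm

gear mesh 56/32 = 1.75 → 168/1.75 = 96 rpm
chain 33/22 = 1.5 → 96/1.5 = 64 rpm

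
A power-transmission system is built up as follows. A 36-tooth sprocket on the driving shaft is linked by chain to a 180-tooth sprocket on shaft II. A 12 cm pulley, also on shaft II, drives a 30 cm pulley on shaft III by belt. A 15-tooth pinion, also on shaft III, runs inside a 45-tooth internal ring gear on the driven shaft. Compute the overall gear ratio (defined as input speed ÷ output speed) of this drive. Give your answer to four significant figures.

Each stage contributes driven/driver: chain 180/36 = 5, belt 30/12 = 2.5, internal gear 45/15 = 3.
Overall: 5 × 2.5 × 3 = 37.5.

37.50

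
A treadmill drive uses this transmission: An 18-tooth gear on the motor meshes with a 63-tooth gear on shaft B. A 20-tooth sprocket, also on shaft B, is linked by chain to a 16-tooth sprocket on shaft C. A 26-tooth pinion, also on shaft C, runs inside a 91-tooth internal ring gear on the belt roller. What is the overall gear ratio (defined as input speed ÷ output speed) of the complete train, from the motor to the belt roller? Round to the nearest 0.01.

Each stage contributes driven/driver: gear mesh 63/18 = 3.5, chain 16/20 = 0.8, internal gear 91/26 = 3.5.
Overall: 3.5 × 0.8 × 3.5 = 9.8.

9.80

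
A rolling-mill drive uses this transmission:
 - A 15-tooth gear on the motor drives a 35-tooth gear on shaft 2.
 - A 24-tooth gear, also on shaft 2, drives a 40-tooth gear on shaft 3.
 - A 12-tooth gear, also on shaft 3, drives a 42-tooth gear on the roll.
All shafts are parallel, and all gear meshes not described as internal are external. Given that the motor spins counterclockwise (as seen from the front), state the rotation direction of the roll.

clockwise

the motor → shaft 2: external mesh, 1 reversal → CW.
shaft 2 → shaft 3: external mesh, 1 reversal → CCW.
shaft 3 → the roll: external mesh, 1 reversal → CW.
3 reversals in total — an odd number — so the roll turns opposite to the motor.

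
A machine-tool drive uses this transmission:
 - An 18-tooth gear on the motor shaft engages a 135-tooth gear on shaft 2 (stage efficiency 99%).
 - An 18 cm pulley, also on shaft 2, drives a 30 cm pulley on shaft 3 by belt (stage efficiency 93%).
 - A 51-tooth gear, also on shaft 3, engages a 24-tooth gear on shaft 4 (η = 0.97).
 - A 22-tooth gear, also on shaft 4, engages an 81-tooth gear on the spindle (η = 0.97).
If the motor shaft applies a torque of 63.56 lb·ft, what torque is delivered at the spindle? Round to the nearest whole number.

1193 lb·ft

gear mesh 135/18 = 7.5 → τ = 63.56·7.5·0.99 = 471.93 lb·ft
belt 30/18 = 1.6667 → τ = 471.93·1.6667·0.93 = 731.5 lb·ft
gear mesh 24/51 = 0.47059 → τ = 731.5·0.47059·0.97 = 333.91 lb·ft
gear mesh 81/22 = 3.6818 → τ = 333.91·3.6818·0.97 = 1192.5 lb·ft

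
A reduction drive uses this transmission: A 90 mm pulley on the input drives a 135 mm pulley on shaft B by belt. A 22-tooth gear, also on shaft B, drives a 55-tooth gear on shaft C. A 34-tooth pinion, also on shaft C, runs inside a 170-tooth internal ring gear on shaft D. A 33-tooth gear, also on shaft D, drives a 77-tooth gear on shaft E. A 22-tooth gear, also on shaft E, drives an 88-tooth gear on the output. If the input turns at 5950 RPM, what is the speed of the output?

34 RPM

the input → shaft B (belt, 135/90): 5950 ÷ 1.5 = 3966.7 RPM
shaft B → shaft C (gear mesh, 55/22): 3966.7 ÷ 2.5 = 1586.7 RPM
shaft C → shaft D (internal gear, 170/34): 1586.7 ÷ 5 = 317.33 RPM
shaft D → shaft E (gear mesh, 77/33): 317.33 ÷ 2.3333 = 136 RPM
shaft E → the output (gear mesh, 88/22): 136 ÷ 4 = 34 RPM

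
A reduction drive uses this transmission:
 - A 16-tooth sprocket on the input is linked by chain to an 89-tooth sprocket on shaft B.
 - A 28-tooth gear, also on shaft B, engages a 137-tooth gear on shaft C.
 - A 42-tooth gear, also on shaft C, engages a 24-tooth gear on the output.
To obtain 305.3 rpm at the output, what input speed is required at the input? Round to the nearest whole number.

Overall ratio R = 5.5625 × 4.8929 × 0.57143 = 15.552.
Required input speed = output speed × R = 305.3 × 15.552 = 4748.1 rpm.

4748 rpm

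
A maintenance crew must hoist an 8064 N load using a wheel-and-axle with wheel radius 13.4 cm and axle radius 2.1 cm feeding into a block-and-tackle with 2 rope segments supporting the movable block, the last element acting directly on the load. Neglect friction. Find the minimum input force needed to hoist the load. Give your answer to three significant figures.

632 N

Wheel-and-axle MA = R/r = 13.4/2.1 = 6.381.
Block-and-tackle MA = number of supporting rope parts = 2.
Combined ideal MA = 6.381 × 2 = 12.762.
Effort = load / MA = 8064 / 12.762 = 631.88 N.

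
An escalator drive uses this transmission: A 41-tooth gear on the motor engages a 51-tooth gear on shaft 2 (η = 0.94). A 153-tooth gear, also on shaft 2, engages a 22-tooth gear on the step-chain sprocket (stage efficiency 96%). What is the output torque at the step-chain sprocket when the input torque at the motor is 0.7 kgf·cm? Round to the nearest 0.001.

After the gear mesh (51/41): 0.7 × 1.2439 × 0.94 = 0.81849 kgf·cm
After the gear mesh (22/153): 0.81849 × 0.14379 × 0.96 = 0.11298 kgf·cm

0.113 kgf·cm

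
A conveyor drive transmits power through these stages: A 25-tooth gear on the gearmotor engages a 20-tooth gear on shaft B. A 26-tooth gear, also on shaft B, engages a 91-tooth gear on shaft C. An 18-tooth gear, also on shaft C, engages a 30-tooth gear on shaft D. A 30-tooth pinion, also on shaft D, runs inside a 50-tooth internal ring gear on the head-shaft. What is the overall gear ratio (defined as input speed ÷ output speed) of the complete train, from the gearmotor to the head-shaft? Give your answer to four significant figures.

Each stage contributes driven/driver: gear mesh 20/25 = 0.8, gear mesh 91/26 = 3.5, gear mesh 30/18 = 1.6667, internal gear 50/30 = 1.6667.
Overall: 0.8 × 3.5 × 1.6667 × 1.6667 = 7.7778.

7.778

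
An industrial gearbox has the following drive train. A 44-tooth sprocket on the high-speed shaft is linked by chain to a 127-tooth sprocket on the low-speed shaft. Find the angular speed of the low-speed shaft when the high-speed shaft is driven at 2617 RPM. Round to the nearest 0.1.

906.7 RPM

Chain: ratio = 127/44 = 2.8864, so the low-speed shaft turns at 2617 / 2.8864 = 906.68 RPM.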